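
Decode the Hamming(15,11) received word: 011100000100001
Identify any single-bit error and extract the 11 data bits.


Syndrome = 0: no error detected

Data: 10000100001 (no errors)


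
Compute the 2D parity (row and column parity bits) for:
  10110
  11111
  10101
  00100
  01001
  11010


Row parities: 111101
Column parities: 01011

Row P: 111101, Col P: 01011, Corner: 1


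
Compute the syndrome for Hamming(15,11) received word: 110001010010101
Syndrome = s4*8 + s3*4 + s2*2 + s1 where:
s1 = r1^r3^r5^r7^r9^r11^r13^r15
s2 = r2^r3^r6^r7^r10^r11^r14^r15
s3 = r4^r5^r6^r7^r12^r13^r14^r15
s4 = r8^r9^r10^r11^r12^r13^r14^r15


s1=0, s2=0, s3=1, s4=0

Syndrome = 4 (error at position 4)


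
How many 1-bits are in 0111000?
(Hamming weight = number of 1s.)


Counting 1s in 0111000

3


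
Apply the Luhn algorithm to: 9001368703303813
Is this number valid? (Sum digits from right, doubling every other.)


Luhn sum = 64
64 mod 10 = 4

Invalid (Luhn sum mod 10 = 4)


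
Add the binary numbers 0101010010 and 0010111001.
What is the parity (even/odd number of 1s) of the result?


0101010010 = 338
0010111001 = 185
Sum = 523 = 1000001011
1s count = 4

even parity (4 ones in 1000001011)


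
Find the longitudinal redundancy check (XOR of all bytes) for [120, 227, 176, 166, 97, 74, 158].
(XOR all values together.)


XOR chain: 120 ^ 227 ^ 176 ^ 166 ^ 97 ^ 74 ^ 158 = 56

56


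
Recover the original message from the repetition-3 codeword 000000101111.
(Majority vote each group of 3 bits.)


Groups: 000, 000, 101, 111
Majority votes: 0011

0011


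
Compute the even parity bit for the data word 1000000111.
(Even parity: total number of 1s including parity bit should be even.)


Number of 1s in data: 4
Parity bit: 0

0


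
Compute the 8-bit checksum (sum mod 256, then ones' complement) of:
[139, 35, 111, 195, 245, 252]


Sum = 977 mod 256 = 209
Complement = 46

46


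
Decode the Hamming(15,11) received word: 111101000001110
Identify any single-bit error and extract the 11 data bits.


Syndrome = 13: error at position 13

Data: 10100001010 (corrected bit 13)


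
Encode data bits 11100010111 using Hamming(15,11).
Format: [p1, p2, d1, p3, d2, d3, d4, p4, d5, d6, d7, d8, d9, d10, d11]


Parity bits: p1=1, p2=1, p3=1, p4=0

111111000010111


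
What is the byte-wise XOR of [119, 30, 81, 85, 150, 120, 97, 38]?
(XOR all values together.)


XOR chain: 119 ^ 30 ^ 81 ^ 85 ^ 150 ^ 120 ^ 97 ^ 38 = 196

196


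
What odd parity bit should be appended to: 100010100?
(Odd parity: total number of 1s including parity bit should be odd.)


Number of 1s in data: 3
Parity bit: 0

0


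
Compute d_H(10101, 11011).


XOR: 01110
Count of 1s: 3

3


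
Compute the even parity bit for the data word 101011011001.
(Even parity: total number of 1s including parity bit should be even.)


Number of 1s in data: 7
Parity bit: 1

1


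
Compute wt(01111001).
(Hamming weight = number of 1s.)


Counting 1s in 01111001

5


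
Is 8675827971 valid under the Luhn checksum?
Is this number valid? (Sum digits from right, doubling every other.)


Luhn sum = 52
52 mod 10 = 2

Invalid (Luhn sum mod 10 = 2)


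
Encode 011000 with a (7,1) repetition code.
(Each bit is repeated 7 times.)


Each bit -> 7 copies

000000011111111111111000000000000000000000


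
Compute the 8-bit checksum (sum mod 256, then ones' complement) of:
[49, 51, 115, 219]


Sum = 434 mod 256 = 178
Complement = 77

77


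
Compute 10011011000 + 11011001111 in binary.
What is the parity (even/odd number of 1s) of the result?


10011011000 = 1240
11011001111 = 1743
Sum = 2983 = 101110100111
1s count = 8

even parity (8 ones in 101110100111)


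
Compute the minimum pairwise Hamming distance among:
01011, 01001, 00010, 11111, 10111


Comparing all pairs, minimum distance: 1
Can detect 0 errors, correct 0 errors

1


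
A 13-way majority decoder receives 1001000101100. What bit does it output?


Ones: 5 out of 13
Threshold: 7

0 (5/13 voted 1)


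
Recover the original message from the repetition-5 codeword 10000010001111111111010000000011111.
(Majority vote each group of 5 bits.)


Groups: 10000, 01000, 11111, 11111, 01000, 00000, 11111
Majority votes: 0011001

0011001


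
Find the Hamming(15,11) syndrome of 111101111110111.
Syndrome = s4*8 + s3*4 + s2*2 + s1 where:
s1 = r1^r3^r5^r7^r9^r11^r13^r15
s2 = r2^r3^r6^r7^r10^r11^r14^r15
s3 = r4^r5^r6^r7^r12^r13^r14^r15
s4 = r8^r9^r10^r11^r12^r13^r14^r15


s1=1, s2=0, s3=0, s4=1

Syndrome = 9 (error at position 9)


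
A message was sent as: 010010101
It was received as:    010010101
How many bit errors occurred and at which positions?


XOR: 000000000

0 errors (received matches sent)


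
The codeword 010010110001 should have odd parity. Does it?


Number of 1s: 5

Yes, parity is correct (5 ones)


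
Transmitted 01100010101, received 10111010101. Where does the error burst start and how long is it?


XOR: 11011000000

Burst at position 0, length 5


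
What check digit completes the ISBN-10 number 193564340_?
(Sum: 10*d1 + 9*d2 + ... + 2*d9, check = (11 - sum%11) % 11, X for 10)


Weighted sum: 230
230 mod 11 = 10

Check digit: 1


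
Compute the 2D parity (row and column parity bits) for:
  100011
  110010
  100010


Row parities: 110
Column parities: 110011

Row P: 110, Col P: 110011, Corner: 0


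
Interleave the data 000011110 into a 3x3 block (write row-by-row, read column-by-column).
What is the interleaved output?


Matrix:
  000
  011
  110
Read columns: 001011010

001011010


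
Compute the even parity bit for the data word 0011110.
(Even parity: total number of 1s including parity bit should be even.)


Number of 1s in data: 4
Parity bit: 0

0


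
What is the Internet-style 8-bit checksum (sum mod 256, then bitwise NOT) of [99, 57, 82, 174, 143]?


Sum = 555 mod 256 = 43
Complement = 212

212


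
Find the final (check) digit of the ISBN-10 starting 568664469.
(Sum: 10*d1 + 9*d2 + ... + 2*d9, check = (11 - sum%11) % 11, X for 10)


Weighted sum: 318
318 mod 11 = 10

Check digit: 1


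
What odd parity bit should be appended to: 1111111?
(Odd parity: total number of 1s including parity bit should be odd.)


Number of 1s in data: 7
Parity bit: 0

0


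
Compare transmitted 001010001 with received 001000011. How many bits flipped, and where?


XOR: 000010010

2 error(s) at position(s): 4, 7


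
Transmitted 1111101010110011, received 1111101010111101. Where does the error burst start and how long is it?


XOR: 0000000000001110

Burst at position 12, length 3


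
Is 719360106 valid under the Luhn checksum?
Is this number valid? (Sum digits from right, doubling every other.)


Luhn sum = 37
37 mod 10 = 7

Invalid (Luhn sum mod 10 = 7)


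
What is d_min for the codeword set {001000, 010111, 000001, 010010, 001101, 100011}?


Comparing all pairs, minimum distance: 2
Can detect 1 errors, correct 0 errors

2


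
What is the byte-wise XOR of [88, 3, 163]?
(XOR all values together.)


XOR chain: 88 ^ 3 ^ 163 = 248

248


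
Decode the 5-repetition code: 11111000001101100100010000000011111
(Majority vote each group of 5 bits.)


Groups: 11111, 00000, 11011, 00100, 01000, 00000, 11111
Majority votes: 1010001

1010001


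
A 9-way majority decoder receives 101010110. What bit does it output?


Ones: 5 out of 9
Threshold: 5

1 (5/9 voted 1)


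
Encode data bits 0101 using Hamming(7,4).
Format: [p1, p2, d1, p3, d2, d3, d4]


Parity bits: p1=0, p2=1, p3=0

0100101


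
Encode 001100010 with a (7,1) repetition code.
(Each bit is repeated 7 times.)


Each bit -> 7 copies

000000000000001111111111111100000000000000000000011111110000000


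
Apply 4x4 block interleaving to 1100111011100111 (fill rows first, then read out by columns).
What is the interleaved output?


Matrix:
  1100
  1110
  1110
  0111
Read columns: 1110111101110001

1110111101110001


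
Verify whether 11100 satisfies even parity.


Number of 1s: 3

No, parity error (3 ones)


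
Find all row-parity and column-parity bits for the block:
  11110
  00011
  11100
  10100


Row parities: 0010
Column parities: 10101

Row P: 0010, Col P: 10101, Corner: 1


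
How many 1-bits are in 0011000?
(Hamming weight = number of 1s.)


Counting 1s in 0011000

2


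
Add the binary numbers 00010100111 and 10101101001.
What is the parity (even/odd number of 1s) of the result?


00010100111 = 167
10101101001 = 1385
Sum = 1552 = 11000010000
1s count = 3

odd parity (3 ones in 11000010000)


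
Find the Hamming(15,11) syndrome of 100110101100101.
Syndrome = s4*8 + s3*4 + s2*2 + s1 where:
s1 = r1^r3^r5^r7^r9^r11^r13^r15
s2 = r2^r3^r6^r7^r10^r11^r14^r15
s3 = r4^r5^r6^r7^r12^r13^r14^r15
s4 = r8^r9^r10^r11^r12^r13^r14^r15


s1=0, s2=1, s3=1, s4=0

Syndrome = 6 (error at position 6)


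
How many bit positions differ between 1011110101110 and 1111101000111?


XOR: 0100011101001
Count of 1s: 6

6


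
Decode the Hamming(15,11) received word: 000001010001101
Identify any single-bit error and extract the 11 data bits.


Syndrome = 0: no error detected

Data: 00100001101 (no errors)


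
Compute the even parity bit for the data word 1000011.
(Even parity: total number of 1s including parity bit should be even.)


Number of 1s in data: 3
Parity bit: 1

1


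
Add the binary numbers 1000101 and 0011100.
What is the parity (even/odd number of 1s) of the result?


1000101 = 69
0011100 = 28
Sum = 97 = 1100001
1s count = 3

odd parity (3 ones in 1100001)


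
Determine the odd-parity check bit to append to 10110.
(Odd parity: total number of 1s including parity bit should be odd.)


Number of 1s in data: 3
Parity bit: 0

0


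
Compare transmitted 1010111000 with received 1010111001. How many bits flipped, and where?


XOR: 0000000001

1 error(s) at position(s): 9


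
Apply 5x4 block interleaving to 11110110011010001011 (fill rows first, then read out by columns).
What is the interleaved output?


Matrix:
  1111
  0110
  0110
  1000
  1011
Read columns: 10011111001110110001

10011111001110110001


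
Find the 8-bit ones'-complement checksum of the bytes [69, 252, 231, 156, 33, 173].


Sum = 914 mod 256 = 146
Complement = 109

109


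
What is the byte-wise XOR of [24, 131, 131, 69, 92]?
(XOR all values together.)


XOR chain: 24 ^ 131 ^ 131 ^ 69 ^ 92 = 1

1


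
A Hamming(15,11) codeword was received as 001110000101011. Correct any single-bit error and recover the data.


Syndrome = 5: error at position 5

Data: 10000101011 (corrected bit 5)


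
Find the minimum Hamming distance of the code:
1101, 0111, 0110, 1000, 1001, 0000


Comparing all pairs, minimum distance: 1
Can detect 0 errors, correct 0 errors

1


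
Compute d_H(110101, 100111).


XOR: 010010
Count of 1s: 2

2


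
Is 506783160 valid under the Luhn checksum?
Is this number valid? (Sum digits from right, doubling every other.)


Luhn sum = 34
34 mod 10 = 4

Invalid (Luhn sum mod 10 = 4)


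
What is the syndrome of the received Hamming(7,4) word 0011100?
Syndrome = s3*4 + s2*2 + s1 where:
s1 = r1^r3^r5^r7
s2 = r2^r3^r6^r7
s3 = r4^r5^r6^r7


s1=0, s2=1, s3=0

Syndrome = 2 (error at position 2)


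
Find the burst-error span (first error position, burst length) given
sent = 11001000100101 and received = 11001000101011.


XOR: 00000000001110

Burst at position 10, length 3


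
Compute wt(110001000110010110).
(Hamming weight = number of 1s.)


Counting 1s in 110001000110010110

8


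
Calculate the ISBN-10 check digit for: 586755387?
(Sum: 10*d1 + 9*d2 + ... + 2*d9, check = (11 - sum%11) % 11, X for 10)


Weighted sum: 324
324 mod 11 = 5

Check digit: 6


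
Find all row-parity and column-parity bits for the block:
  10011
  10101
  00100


Row parities: 111
Column parities: 00010

Row P: 111, Col P: 00010, Corner: 1


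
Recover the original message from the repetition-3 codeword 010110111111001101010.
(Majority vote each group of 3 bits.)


Groups: 010, 110, 111, 111, 001, 101, 010
Majority votes: 0111010

0111010


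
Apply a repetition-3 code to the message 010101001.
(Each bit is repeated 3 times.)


Each bit -> 3 copies

000111000111000111000000111


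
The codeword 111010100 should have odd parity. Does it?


Number of 1s: 5

Yes, parity is correct (5 ones)


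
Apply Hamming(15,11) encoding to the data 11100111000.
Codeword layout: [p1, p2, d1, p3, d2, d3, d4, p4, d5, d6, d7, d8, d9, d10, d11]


Parity bits: p1=1, p2=0, p3=1, p4=1

101111010111000


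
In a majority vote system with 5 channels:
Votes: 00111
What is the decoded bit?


Ones: 3 out of 5
Threshold: 3

1 (3/5 voted 1)


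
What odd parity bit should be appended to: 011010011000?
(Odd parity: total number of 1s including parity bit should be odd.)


Number of 1s in data: 5
Parity bit: 0

0


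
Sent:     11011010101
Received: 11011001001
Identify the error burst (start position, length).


XOR: 00000011100

Burst at position 6, length 3


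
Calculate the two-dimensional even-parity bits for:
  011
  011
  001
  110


Row parities: 0010
Column parities: 111

Row P: 0010, Col P: 111, Corner: 1


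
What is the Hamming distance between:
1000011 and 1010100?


XOR: 0010111
Count of 1s: 4

4


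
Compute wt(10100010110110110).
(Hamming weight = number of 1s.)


Counting 1s in 10100010110110110

9


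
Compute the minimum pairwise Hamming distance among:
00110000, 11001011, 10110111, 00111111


Comparing all pairs, minimum distance: 2
Can detect 1 errors, correct 0 errors

2


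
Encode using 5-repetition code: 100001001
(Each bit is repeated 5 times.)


Each bit -> 5 copies

111110000000000000000000011111000000000011111


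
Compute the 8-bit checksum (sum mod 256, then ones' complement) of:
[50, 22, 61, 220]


Sum = 353 mod 256 = 97
Complement = 158

158


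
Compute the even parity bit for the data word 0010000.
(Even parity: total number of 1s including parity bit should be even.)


Number of 1s in data: 1
Parity bit: 1

1


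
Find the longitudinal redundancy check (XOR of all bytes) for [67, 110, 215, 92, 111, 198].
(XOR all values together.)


XOR chain: 67 ^ 110 ^ 215 ^ 92 ^ 111 ^ 198 = 15

15


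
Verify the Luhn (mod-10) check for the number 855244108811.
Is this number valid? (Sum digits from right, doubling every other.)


Luhn sum = 47
47 mod 10 = 7

Invalid (Luhn sum mod 10 = 7)


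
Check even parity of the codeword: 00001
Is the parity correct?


Number of 1s: 1

No, parity error (1 ones)


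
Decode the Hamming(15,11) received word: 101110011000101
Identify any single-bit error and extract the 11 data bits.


Syndrome = 0: no error detected

Data: 11001000101 (no errors)


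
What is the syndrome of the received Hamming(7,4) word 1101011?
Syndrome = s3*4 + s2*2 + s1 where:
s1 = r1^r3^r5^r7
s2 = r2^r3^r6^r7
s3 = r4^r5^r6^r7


s1=0, s2=1, s3=1

Syndrome = 6 (error at position 6)


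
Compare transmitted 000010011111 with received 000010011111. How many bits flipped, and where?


XOR: 000000000000

0 errors (received matches sent)


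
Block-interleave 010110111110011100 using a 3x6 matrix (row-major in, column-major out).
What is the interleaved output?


Matrix:
  010110
  111110
  011100
Read columns: 010111011111110000

010111011111110000


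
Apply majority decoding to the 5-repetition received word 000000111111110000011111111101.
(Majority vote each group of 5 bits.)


Groups: 00000, 01111, 11110, 00001, 11111, 11101
Majority votes: 011011

011011


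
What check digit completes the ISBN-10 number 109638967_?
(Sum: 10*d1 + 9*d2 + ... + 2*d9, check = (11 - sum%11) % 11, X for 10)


Weighted sum: 250
250 mod 11 = 8

Check digit: 3


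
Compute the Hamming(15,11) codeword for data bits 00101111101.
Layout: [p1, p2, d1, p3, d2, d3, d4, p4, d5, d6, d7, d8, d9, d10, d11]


Parity bits: p1=0, p2=0, p3=0, p4=0

000001001111101


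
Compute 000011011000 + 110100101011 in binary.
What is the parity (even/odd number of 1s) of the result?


000011011000 = 216
110100101011 = 3371
Sum = 3587 = 111000000011
1s count = 5

odd parity (5 ones in 111000000011)


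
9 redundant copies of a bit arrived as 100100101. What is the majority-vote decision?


Ones: 4 out of 9
Threshold: 5

0 (4/9 voted 1)


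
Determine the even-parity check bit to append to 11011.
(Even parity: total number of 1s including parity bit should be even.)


Number of 1s in data: 4
Parity bit: 0

0


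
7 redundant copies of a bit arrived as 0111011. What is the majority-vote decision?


Ones: 5 out of 7
Threshold: 4

1 (5/7 voted 1)


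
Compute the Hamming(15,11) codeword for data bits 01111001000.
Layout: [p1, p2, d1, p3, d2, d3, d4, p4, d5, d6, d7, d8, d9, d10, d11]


Parity bits: p1=1, p2=0, p3=0, p4=0

100011101001000


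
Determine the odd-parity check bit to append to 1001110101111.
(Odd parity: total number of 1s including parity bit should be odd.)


Number of 1s in data: 9
Parity bit: 0

0


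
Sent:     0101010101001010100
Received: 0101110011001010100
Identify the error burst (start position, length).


XOR: 0000100110000000000

Burst at position 4, length 5


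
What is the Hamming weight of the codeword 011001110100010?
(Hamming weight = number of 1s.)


Counting 1s in 011001110100010

7


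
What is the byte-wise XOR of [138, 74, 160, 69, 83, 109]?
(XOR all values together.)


XOR chain: 138 ^ 74 ^ 160 ^ 69 ^ 83 ^ 109 = 27

27


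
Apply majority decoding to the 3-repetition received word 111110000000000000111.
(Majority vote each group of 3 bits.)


Groups: 111, 110, 000, 000, 000, 000, 111
Majority votes: 1100001

1100001


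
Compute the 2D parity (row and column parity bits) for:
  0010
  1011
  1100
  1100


Row parities: 1100
Column parities: 1001

Row P: 1100, Col P: 1001, Corner: 0


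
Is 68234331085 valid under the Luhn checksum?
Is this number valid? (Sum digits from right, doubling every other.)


Luhn sum = 48
48 mod 10 = 8

Invalid (Luhn sum mod 10 = 8)


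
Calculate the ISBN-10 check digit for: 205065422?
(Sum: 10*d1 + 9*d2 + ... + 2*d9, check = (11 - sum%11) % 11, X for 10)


Weighted sum: 147
147 mod 11 = 4

Check digit: 7


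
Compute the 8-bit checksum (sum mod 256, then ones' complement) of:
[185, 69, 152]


Sum = 406 mod 256 = 150
Complement = 105

105


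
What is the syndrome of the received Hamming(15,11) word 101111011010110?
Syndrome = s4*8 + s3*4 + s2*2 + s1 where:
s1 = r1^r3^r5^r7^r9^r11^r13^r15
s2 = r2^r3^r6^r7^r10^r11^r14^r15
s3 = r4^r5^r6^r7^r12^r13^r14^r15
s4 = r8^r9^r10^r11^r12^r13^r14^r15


s1=0, s2=0, s3=1, s4=1

Syndrome = 12 (error at position 12)


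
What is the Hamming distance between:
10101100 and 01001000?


XOR: 11100100
Count of 1s: 4

4


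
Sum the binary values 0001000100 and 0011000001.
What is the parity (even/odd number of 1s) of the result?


0001000100 = 68
0011000001 = 193
Sum = 261 = 100000101
1s count = 3

odd parity (3 ones in 100000101)


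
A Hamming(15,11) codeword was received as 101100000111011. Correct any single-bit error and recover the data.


Syndrome = 10: error at position 10

Data: 10000011011 (corrected bit 10)


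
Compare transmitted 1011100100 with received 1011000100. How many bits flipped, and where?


XOR: 0000100000

1 error(s) at position(s): 4


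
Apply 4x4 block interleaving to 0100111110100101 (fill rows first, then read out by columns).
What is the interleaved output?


Matrix:
  0100
  1111
  1010
  0101
Read columns: 0110110101100101

0110110101100101


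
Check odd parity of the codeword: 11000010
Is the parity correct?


Number of 1s: 3

Yes, parity is correct (3 ones)


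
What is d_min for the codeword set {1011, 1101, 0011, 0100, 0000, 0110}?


Comparing all pairs, minimum distance: 1
Can detect 0 errors, correct 0 errors

1


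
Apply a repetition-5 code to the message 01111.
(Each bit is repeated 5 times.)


Each bit -> 5 copies

0000011111111111111111111


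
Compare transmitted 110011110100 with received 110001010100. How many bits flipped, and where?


XOR: 000010100000

2 error(s) at position(s): 4, 6


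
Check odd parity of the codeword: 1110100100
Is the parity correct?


Number of 1s: 5

Yes, parity is correct (5 ones)


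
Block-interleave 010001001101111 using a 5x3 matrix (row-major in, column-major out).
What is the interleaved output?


Matrix:
  010
  001
  001
  101
  111
Read columns: 000111000101111

000111000101111


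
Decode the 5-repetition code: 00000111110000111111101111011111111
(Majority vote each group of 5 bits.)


Groups: 00000, 11111, 00001, 11111, 10111, 10111, 11111
Majority votes: 0101111

0101111


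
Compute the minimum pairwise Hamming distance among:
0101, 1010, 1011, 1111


Comparing all pairs, minimum distance: 1
Can detect 0 errors, correct 0 errors

1


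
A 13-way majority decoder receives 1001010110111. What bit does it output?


Ones: 8 out of 13
Threshold: 7

1 (8/13 voted 1)


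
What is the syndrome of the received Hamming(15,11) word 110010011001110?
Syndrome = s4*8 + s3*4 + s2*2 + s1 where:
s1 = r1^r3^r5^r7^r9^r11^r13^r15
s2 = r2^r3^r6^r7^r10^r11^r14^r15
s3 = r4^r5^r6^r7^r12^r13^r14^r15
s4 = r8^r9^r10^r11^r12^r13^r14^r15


s1=0, s2=0, s3=0, s4=1

Syndrome = 8 (error at position 8)


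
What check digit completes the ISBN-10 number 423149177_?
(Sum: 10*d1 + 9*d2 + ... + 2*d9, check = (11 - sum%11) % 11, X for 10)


Weighted sum: 197
197 mod 11 = 10

Check digit: 1


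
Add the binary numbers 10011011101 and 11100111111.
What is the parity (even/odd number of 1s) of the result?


10011011101 = 1245
11100111111 = 1855
Sum = 3100 = 110000011100
1s count = 5

odd parity (5 ones in 110000011100)


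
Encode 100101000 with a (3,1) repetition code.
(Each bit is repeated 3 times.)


Each bit -> 3 copies

111000000111000111000000000


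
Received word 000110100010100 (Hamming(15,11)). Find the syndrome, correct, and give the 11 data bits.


Syndrome = 0: no error detected

Data: 01010010100 (no errors)


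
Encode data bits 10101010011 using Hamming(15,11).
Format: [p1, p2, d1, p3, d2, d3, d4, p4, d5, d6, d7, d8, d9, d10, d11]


Parity bits: p1=0, p2=1, p3=1, p4=0

011101001010011


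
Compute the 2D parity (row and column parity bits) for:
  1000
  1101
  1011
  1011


Row parities: 1111
Column parities: 0101

Row P: 1111, Col P: 0101, Corner: 0


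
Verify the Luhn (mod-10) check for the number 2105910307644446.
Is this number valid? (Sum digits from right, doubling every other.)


Luhn sum = 63
63 mod 10 = 3

Invalid (Luhn sum mod 10 = 3)


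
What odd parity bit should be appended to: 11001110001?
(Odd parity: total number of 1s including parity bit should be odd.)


Number of 1s in data: 6
Parity bit: 1

1


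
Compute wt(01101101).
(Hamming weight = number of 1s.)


Counting 1s in 01101101

5


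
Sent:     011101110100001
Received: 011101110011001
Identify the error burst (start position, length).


XOR: 000000000111000

Burst at position 9, length 3


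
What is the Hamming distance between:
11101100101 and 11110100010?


XOR: 00011000111
Count of 1s: 5

5


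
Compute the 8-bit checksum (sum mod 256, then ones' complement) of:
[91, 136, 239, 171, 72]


Sum = 709 mod 256 = 197
Complement = 58

58


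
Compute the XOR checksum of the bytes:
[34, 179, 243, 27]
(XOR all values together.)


XOR chain: 34 ^ 179 ^ 243 ^ 27 = 121

121


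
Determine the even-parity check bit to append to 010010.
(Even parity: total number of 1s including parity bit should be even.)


Number of 1s in data: 2
Parity bit: 0

0


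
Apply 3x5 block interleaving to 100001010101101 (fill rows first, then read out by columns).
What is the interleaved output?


Matrix:
  10000
  10101
  01101
Read columns: 110001011000011

110001011000011


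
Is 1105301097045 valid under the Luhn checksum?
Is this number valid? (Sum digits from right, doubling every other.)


Luhn sum = 35
35 mod 10 = 5

Invalid (Luhn sum mod 10 = 5)


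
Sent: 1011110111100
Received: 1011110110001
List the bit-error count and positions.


XOR: 0000000001101

3 error(s) at position(s): 9, 10, 12


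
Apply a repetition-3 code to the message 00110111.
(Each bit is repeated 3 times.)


Each bit -> 3 copies

000000111111000111111111


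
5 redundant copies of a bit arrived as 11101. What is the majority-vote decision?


Ones: 4 out of 5
Threshold: 3

1 (4/5 voted 1)


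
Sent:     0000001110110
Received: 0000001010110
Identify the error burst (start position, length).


XOR: 0000000100000

Burst at position 7, length 1


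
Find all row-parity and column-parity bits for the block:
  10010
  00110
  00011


Row parities: 000
Column parities: 10111

Row P: 000, Col P: 10111, Corner: 0


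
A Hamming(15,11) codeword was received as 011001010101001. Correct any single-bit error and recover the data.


Syndrome = 6: error at position 6

Data: 10000101001 (corrected bit 6)


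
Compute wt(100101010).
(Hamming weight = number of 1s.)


Counting 1s in 100101010

4


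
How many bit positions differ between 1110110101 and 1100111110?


XOR: 0010001011
Count of 1s: 4

4


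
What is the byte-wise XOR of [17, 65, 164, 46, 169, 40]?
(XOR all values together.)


XOR chain: 17 ^ 65 ^ 164 ^ 46 ^ 169 ^ 40 = 91

91


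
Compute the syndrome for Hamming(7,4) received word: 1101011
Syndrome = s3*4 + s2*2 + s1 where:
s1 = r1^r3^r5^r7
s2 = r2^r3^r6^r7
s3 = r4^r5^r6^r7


s1=0, s2=1, s3=1

Syndrome = 6 (error at position 6)


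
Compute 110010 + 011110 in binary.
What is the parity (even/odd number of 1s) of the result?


110010 = 50
011110 = 30
Sum = 80 = 1010000
1s count = 2

even parity (2 ones in 1010000)


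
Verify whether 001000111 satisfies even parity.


Number of 1s: 4

Yes, parity is correct (4 ones)


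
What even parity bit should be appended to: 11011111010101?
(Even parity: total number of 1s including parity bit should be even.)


Number of 1s in data: 10
Parity bit: 0

0


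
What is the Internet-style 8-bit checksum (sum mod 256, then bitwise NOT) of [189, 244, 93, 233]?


Sum = 759 mod 256 = 247
Complement = 8

8


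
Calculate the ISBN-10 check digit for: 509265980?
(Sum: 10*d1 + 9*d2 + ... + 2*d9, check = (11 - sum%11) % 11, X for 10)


Weighted sum: 257
257 mod 11 = 4

Check digit: 7


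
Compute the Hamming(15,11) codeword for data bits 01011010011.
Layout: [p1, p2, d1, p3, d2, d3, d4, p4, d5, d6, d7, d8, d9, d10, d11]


Parity bits: p1=1, p2=0, p3=0, p4=0

100010101010011


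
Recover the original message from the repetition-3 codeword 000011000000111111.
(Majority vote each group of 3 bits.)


Groups: 000, 011, 000, 000, 111, 111
Majority votes: 010011

010011


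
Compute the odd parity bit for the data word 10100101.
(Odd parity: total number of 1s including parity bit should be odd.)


Number of 1s in data: 4
Parity bit: 1

1


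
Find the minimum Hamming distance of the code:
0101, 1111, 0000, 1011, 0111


Comparing all pairs, minimum distance: 1
Can detect 0 errors, correct 0 errors

1


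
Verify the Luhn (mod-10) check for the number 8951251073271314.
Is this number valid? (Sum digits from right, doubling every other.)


Luhn sum = 59
59 mod 10 = 9

Invalid (Luhn sum mod 10 = 9)


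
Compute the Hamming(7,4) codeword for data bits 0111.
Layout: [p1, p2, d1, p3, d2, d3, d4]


Parity bits: p1=0, p2=0, p3=1

0001111


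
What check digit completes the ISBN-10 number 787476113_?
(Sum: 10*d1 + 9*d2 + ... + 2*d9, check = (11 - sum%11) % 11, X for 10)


Weighted sum: 311
311 mod 11 = 3

Check digit: 8


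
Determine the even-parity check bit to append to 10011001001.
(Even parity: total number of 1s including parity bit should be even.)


Number of 1s in data: 5
Parity bit: 1

1


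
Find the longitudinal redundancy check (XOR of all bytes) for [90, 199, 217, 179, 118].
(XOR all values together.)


XOR chain: 90 ^ 199 ^ 217 ^ 179 ^ 118 = 129

129


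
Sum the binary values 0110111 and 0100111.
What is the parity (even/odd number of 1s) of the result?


0110111 = 55
0100111 = 39
Sum = 94 = 1011110
1s count = 5

odd parity (5 ones in 1011110)


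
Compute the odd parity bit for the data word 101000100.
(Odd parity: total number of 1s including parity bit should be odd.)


Number of 1s in data: 3
Parity bit: 0

0


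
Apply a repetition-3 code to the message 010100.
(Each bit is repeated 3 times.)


Each bit -> 3 copies

000111000111000000


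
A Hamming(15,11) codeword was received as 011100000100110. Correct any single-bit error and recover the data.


Syndrome = 12: error at position 12

Data: 10000101110 (corrected bit 12)


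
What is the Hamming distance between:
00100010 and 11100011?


XOR: 11000001
Count of 1s: 3

3


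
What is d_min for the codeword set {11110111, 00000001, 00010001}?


Comparing all pairs, minimum distance: 1
Can detect 0 errors, correct 0 errors

1


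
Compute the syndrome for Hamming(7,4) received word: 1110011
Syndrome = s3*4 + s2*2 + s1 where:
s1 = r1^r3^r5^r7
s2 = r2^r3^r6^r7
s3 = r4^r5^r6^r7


s1=1, s2=0, s3=0

Syndrome = 1 (error at position 1)


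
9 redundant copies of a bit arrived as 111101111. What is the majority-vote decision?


Ones: 8 out of 9
Threshold: 5

1 (8/9 voted 1)


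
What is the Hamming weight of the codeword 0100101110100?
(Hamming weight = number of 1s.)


Counting 1s in 0100101110100

6


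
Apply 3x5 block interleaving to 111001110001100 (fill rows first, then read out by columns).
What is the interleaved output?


Matrix:
  11100
  11100
  01100
Read columns: 110111111000000

110111111000000


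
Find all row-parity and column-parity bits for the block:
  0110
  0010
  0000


Row parities: 010
Column parities: 0100

Row P: 010, Col P: 0100, Corner: 1


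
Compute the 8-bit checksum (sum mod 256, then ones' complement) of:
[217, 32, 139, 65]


Sum = 453 mod 256 = 197
Complement = 58

58


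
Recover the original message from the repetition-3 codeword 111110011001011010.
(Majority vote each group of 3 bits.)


Groups: 111, 110, 011, 001, 011, 010
Majority votes: 111010

111010


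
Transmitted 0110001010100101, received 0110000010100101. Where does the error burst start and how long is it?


XOR: 0000001000000000

Burst at position 6, length 1


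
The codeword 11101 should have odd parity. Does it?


Number of 1s: 4

No, parity error (4 ones)


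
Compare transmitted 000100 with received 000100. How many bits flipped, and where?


XOR: 000000

0 errors (received matches sent)


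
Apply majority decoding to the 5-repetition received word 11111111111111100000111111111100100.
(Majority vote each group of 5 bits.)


Groups: 11111, 11111, 11111, 00000, 11111, 11111, 00100
Majority votes: 1110110

1110110


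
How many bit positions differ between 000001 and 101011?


XOR: 101010
Count of 1s: 3

3


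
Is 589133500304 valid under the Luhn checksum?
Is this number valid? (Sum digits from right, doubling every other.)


Luhn sum = 36
36 mod 10 = 6

Invalid (Luhn sum mod 10 = 6)


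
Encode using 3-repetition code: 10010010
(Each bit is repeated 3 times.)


Each bit -> 3 copies

111000000111000000111000


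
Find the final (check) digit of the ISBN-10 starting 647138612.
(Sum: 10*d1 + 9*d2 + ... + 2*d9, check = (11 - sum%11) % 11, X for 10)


Weighted sum: 248
248 mod 11 = 6

Check digit: 5


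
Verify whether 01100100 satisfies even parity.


Number of 1s: 3

No, parity error (3 ones)


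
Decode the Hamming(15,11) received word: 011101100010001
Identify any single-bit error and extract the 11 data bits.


Syndrome = 0: no error detected

Data: 10110010001 (no errors)


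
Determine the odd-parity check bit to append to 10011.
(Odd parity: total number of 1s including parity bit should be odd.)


Number of 1s in data: 3
Parity bit: 0

0


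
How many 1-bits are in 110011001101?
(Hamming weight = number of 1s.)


Counting 1s in 110011001101

7


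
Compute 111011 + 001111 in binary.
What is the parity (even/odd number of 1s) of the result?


111011 = 59
001111 = 15
Sum = 74 = 1001010
1s count = 3

odd parity (3 ones in 1001010)


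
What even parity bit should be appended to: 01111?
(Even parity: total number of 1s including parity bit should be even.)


Number of 1s in data: 4
Parity bit: 0

0


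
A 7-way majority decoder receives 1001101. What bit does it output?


Ones: 4 out of 7
Threshold: 4

1 (4/7 voted 1)


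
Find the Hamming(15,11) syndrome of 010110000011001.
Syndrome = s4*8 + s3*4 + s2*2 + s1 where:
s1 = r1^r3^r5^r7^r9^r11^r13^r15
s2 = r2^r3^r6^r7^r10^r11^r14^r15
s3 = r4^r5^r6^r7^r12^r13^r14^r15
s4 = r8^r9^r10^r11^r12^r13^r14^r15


s1=1, s2=1, s3=0, s4=1

Syndrome = 11 (error at position 11)


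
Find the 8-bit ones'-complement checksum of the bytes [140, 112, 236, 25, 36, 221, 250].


Sum = 1020 mod 256 = 252
Complement = 3

3


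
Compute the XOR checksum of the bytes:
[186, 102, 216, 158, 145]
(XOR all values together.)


XOR chain: 186 ^ 102 ^ 216 ^ 158 ^ 145 = 11

11


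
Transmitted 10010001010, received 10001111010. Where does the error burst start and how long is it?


XOR: 00011110000

Burst at position 3, length 4


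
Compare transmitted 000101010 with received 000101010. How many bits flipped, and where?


XOR: 000000000

0 errors (received matches sent)


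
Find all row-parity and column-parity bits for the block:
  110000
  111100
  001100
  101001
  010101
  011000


Row parities: 000110
Column parities: 100100

Row P: 000110, Col P: 100100, Corner: 0


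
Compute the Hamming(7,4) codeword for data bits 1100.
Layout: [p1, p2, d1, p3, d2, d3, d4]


Parity bits: p1=0, p2=1, p3=1

0111100


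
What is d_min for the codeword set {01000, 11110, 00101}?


Comparing all pairs, minimum distance: 3
Can detect 2 errors, correct 1 errors

3


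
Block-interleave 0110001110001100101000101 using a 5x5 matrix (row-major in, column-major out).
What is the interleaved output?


Matrix:
  01100
  01110
  00110
  01010
  00101
Read columns: 0000011010111010111000001

0000011010111010111000001


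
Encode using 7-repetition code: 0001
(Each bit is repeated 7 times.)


Each bit -> 7 copies

0000000000000000000001111111


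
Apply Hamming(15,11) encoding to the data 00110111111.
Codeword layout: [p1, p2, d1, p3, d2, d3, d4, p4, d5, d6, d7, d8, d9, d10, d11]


Parity bits: p1=0, p2=0, p3=0, p4=0

000001100111111


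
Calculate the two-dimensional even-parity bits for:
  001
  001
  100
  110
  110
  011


Row parities: 111000
Column parities: 111

Row P: 111000, Col P: 111, Corner: 1


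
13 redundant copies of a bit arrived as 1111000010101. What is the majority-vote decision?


Ones: 7 out of 13
Threshold: 7

1 (7/13 voted 1)


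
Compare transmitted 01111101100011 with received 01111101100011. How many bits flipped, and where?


XOR: 00000000000000

0 errors (received matches sent)


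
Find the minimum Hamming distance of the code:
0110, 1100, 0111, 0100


Comparing all pairs, minimum distance: 1
Can detect 0 errors, correct 0 errors

1


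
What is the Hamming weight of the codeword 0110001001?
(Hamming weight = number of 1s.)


Counting 1s in 0110001001

4


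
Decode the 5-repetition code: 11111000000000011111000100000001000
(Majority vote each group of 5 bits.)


Groups: 11111, 00000, 00000, 11111, 00010, 00000, 01000
Majority votes: 1001000

1001000


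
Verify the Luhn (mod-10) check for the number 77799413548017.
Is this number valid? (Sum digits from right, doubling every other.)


Luhn sum = 65
65 mod 10 = 5

Invalid (Luhn sum mod 10 = 5)


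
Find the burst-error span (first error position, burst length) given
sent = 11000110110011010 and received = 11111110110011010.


XOR: 00111000000000000

Burst at position 2, length 3


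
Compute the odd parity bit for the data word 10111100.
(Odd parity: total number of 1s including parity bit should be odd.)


Number of 1s in data: 5
Parity bit: 0

0


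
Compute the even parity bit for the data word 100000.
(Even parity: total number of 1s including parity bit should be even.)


Number of 1s in data: 1
Parity bit: 1

1


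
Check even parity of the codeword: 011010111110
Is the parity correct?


Number of 1s: 8

Yes, parity is correct (8 ones)


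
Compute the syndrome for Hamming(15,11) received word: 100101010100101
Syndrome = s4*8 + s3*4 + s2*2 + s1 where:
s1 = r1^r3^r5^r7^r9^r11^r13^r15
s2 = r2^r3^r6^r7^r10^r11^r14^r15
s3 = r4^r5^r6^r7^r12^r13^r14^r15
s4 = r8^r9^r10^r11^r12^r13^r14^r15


s1=1, s2=1, s3=0, s4=0

Syndrome = 3 (error at position 3)


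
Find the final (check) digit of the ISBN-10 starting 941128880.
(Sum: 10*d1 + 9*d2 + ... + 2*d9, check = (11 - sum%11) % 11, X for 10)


Weighted sum: 249
249 mod 11 = 7

Check digit: 4


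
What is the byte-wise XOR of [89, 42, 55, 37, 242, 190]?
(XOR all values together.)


XOR chain: 89 ^ 42 ^ 55 ^ 37 ^ 242 ^ 190 = 45

45


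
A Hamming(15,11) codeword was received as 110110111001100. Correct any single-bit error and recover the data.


Syndrome = 5: error at position 5

Data: 00011001100 (corrected bit 5)


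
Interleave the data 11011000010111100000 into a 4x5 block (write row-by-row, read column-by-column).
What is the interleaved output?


Matrix:
  11011
  00001
  01111
  00000
Read columns: 10001010001010101110

10001010001010101110


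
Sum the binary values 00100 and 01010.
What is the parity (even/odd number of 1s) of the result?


00100 = 4
01010 = 10
Sum = 14 = 1110
1s count = 3

odd parity (3 ones in 1110)


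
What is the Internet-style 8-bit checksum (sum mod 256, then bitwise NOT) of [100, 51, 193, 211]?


Sum = 555 mod 256 = 43
Complement = 212

212


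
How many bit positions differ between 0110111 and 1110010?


XOR: 1000101
Count of 1s: 3

3


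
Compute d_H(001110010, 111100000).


XOR: 110010010
Count of 1s: 4

4


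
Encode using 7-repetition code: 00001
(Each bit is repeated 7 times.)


Each bit -> 7 copies

00000000000000000000000000001111111


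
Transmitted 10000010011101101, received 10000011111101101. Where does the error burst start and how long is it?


XOR: 00000001100000000

Burst at position 7, length 2


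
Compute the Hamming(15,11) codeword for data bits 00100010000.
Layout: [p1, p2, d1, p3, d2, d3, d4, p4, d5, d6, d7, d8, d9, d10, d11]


Parity bits: p1=1, p2=0, p3=1, p4=1

100101010010000


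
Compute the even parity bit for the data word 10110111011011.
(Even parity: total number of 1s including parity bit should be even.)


Number of 1s in data: 10
Parity bit: 0

0


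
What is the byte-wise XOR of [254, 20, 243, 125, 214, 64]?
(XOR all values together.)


XOR chain: 254 ^ 20 ^ 243 ^ 125 ^ 214 ^ 64 = 242

242


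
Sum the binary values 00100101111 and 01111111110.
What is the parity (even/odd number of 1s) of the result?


00100101111 = 303
01111111110 = 1022
Sum = 1325 = 10100101101
1s count = 6

even parity (6 ones in 10100101101)
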